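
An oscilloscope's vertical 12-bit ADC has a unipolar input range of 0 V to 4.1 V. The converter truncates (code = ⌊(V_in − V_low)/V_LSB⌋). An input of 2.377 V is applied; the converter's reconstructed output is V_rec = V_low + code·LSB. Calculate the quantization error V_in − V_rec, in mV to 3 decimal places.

One LSB is 4.1 V / 4096 = 1.001 mV.
(V_in − V_low)/LSB = (2.377 − 0)/0.00100098 = 2374.6810 → code 2374 (floor).
Code 2374 maps back to 0 + 2374×0.00100098 V = 2.3763184 V.
V_in − V_rec = 0.000681641 V = 0.682 mV.

0.682 mV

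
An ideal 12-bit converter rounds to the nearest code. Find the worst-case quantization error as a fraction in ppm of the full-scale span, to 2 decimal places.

Rounding → worst-case error = ½ LSB = V_FS/2^13, so 1e+06/8192 = 122.07 ppm of full scale.

122.07 ppm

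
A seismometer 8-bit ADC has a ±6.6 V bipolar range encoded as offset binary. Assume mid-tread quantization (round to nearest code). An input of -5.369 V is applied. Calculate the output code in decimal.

code 24

Full-scale span = 13.2 V; LSB = 13.2/2^8 = 51.562 mV.
(V_in − V_low)/LSB = (-5.369 − (−6.6)) / 0.0515625 = 23.874.
So the output code is 24.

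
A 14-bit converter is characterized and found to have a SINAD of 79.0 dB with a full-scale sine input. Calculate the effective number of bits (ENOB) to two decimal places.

12.83 bits

ENOB = (SINAD − 1.76) / 6.02 = (79.0 − 1.76)/6.02 = 12.831.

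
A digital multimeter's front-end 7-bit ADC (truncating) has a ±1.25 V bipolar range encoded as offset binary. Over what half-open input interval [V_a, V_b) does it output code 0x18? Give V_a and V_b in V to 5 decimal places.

[-0.78125 V, -0.76172 V)

LSB = 2.5/2^7 = 19.531 mV.
Code 0x18 = 24 decimal.
V_a = V_low + 24·LSB = -0.78125 V; V_b = V_low + 25·LSB = -0.761719 V.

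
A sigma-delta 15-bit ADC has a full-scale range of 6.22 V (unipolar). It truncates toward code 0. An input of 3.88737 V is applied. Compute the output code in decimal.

Full-scale span = 6.22 V; LSB = 6.22/2^15 = 189.82 µV.
(3.88737 − 0) / 0.000189819 = 20479.315 LSBs.
⌊·⌋(20479.315) = 20479.

code 20479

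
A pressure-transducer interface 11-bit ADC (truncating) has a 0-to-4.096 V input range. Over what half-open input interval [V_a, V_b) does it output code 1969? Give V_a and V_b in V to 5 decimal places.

[3.93800 V, 3.94000 V)

LSB = 4.096/2^11 = 2.000 mV.
V_a = V_low + 1969·LSB = 3.938 V; V_b = V_low + 1970·LSB = 3.94 V.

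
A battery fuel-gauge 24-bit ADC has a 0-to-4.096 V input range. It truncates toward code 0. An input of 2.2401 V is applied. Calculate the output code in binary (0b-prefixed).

code 0b100011000000000110011001 (decimal 9175449)

With 16777216 levels over 4.096 V, one step is 0.24 µV.
(2.2401 − 0) / 2.44141e-07 = 9175449.600 LSBs.
So the output code is 9175449.
In binary (0b-prefixed): 0b100011000000000110011001.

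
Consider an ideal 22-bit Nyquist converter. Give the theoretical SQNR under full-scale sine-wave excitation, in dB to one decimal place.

SNR ≈ 6.02·N + 1.76 dB = 6.02·22 + 1.76 = 134.20 dB.

134.2 dB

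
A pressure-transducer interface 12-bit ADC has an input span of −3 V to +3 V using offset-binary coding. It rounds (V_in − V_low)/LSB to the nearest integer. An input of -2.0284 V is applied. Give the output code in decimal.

code 663

LSB = 6 V / 4096 = 1.465 mV.
(V_in − V_low)/LSB = (-2.0284 − (−3)) / 0.00146484 = 663.279.
Round → code 663.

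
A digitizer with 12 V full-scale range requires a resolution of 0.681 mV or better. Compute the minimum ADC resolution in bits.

Number of steps required ≥ 12 V / 0.681 mV = 17621.15.
Need 2^N ≥ 17621.15; 2^14 = 16384, 2^15 = 32768.
Minimum N = 15.

15 bits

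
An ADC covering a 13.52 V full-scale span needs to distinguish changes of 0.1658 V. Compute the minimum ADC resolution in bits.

Number of steps required ≥ 13.52 V / 0.1658 V = 81.54.
Need 2^N ≥ 81.54; 2^6 = 64, 2^7 = 128.
Minimum N = 7.

7 bits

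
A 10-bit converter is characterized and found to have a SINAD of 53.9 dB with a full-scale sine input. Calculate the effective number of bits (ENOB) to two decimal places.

8.66 bits

ENOB = (SINAD − 1.76) / 6.02 = (53.9 − 1.76)/6.02 = 8.661.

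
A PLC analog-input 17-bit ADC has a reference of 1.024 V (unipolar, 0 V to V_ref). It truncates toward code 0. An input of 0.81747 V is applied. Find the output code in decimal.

LSB = 1.024 V / 131072 = 7.81 µV.
(V_in − V_low)/LSB = (0.81747 − 0) / 7.8125e-06 = 104636.160.
Floor → code 104636.

code 104636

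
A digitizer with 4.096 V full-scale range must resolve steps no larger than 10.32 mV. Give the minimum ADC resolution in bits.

Number of steps required ≥ 4.096 V / 10.32 mV = 396.90.
Need 2^N ≥ 396.90; 2^8 = 256, 2^9 = 512.
Minimum N = 9.

9 bits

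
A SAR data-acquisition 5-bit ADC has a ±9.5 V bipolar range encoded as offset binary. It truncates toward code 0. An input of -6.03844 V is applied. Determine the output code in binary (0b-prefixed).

Full-scale span = 19 V; LSB = 19/2^5 = 0.5938 V.
(-6.03844 − (−9.5)) / 0.59375 = 5.830 LSBs.
So the output code is 5.
In binary (0b-prefixed): 0b101.

code 0b101 (decimal 5)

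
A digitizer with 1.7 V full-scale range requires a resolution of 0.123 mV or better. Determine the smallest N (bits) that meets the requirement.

Number of steps required ≥ 1.7 V / 0.123 mV = 13821.14.
Need 2^N ≥ 13821.14; 2^13 = 8192, 2^14 = 16384.
Minimum N = 14.

14 bits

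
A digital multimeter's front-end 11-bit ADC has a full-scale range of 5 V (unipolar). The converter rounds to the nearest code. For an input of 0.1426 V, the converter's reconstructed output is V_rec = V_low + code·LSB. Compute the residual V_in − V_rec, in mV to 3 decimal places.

One LSB is 5 V / 2048 = 2.441 mV.
(V_in − V_low)/LSB = (0.1426 − 0)/0.00244141 = 58.4090 → code 58 (round).
V_rec = 0 + 58·0.00244141 = 0.14160156 V.
Difference: 0.000998437 V → 0.998 mV.

0.998 mV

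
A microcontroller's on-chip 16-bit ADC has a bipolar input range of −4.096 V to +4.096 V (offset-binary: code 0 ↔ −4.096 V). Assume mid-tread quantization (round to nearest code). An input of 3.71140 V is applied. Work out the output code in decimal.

code 62459

LSB = 8.192 V / 65536 = 125.00 µV.
(3.71140 − (−4.096)) / 0.000125 = 62459.200 LSBs.
So the output code is 62459.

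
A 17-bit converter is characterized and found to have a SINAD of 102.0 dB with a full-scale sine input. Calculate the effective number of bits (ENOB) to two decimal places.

ENOB = (SINAD − 1.76) / 6.02 = (102.0 − 1.76)/6.02 = 16.651.

16.65 bits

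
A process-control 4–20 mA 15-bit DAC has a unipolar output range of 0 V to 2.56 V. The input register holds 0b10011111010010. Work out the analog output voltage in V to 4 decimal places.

0.7964 V

LSB = 2.56 V / 2^15 = 78.12 µV.
Code 0b10011111010010 = 10194 decimal.
V_out = 0 + 10194 × 7.8125e-05 V = 0.796406 V.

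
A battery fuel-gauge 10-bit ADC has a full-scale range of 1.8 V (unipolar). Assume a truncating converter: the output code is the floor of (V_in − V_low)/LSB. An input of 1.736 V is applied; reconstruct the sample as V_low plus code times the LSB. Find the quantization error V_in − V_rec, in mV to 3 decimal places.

1.039 mV

Step size: 1.8 V ÷ 2^10 = 1.758 mV.
(V_in − V_low)/LSB = (1.736 − 0)/0.00175781 = 987.5911 → code 987 (floor).
Reconstructed: 1.7349609 V.
Error = 1.736 − 1.7349609 = 0.00103906 V = 1.039 mV.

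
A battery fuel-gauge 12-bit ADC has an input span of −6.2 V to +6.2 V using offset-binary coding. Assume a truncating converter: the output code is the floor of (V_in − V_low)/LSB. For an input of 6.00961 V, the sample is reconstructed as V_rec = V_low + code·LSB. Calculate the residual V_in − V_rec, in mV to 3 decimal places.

0.333 mV

Step size: 12.4 V ÷ 2^12 = 3.027 mV.
(6.00961 − (−6.2))/0.00302734 = 4033.1099; ⌊·⌋ gives code 4033.
V_rec = (−6.2) + 4033·0.00302734 = 6.0092773 V.
Error = 6.00961 − 6.0092773 = 0.000332656 V = 0.333 mV.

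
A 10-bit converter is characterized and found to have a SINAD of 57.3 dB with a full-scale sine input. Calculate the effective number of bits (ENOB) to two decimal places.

ENOB = (SINAD − 1.76) / 6.02 = (57.3 − 1.76)/6.02 = 9.226.

9.23 bits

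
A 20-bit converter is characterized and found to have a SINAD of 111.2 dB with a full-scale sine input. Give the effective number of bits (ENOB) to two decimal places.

ENOB = (SINAD − 1.76) / 6.02 = (111.2 − 1.76)/6.02 = 18.179.

18.18 bits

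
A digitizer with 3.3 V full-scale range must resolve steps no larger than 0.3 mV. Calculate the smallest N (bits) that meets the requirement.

14 bits

Number of steps required ≥ 3.3 V / 0.3 mV = 11000.00.
Need 2^N ≥ 11000.00; 2^13 = 8192, 2^14 = 16384.
Minimum N = 14.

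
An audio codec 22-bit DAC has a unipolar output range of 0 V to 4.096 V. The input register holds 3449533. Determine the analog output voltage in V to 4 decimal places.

3.3687 V

LSB = 4.096 V / 2^22 = 0.98 µV.
V_out = 0 + 3449533 × 9.76563e-07 V = 3.36868 V.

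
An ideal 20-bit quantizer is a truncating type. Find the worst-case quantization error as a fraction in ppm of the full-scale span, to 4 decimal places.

Truncating → worst-case error = 1 LSB = V_FS/2^20, so 1e+06/1048576 = 0.953674 ppm of full scale.

0.9537 ppm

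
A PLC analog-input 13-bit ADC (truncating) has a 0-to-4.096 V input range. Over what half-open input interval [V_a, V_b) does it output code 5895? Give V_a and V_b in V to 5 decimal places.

[2.94750 V, 2.94800 V)

LSB = 4.096/2^13 = 0.500 mV.
V_a = V_low + 5895·LSB = 2.9475 V; V_b = V_low + 5896·LSB = 2.948 V.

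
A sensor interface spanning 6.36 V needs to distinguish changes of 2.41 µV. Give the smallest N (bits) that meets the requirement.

Number of steps required ≥ 6.36 V / 2.41 µV = 2639004.15.
Need 2^N ≥ 2639004.15; 2^21 = 2097152, 2^22 = 4194304.
Minimum N = 22.

22 bits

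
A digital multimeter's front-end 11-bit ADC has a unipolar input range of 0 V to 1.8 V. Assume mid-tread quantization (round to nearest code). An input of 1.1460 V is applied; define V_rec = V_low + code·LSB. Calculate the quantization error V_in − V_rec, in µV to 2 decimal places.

-93.75 µV

One LSB is 1.8 V / 2048 = 0.879 mV.
(1.1460 − 0)/0.000878906 = 1303.8933; round gives code 1304.
Reconstructed: 1.1460937 V.
V_in − V_rec = -9.375e-05 V = -93.75 µV.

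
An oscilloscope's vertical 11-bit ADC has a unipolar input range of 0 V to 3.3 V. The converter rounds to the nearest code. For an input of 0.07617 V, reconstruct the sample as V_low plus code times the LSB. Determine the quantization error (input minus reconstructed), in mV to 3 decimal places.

One LSB is 3.3 V / 2048 = 1.611 mV.
(0.07617 − 0)/0.00161133 = 47.2716; round gives code 47.
V_rec = 0 + 47·0.00161133 = 0.075732422 V.
Error = 0.07617 − 0.075732422 = 0.000437578 V = 0.438 mV.

0.438 mV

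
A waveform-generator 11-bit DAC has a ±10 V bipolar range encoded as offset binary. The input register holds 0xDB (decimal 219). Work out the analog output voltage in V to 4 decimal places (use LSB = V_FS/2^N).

-7.8613 V

LSB = 20 V / 2^11 = 9.766 mV.
Code 0xDB = 219 decimal.
V_out = (−10) + 219 × 0.00976562 V = -7.86133 V.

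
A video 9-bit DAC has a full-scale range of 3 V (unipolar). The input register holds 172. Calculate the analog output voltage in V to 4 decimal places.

LSB = 3 V / 2^9 = 5.859 mV.
V_out = 0 + 172 × 0.00585938 V = 1.00781 V.

1.0078 V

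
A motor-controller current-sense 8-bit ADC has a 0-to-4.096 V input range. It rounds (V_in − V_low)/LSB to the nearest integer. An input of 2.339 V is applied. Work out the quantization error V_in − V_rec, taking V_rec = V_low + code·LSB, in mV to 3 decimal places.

Step size: 4.096 V ÷ 2^8 = 16.000 mV.
Scaled input = 146.1875 LSBs, so code = 146.
V_rec = 0 + 146·0.016 = 2.336 V.
Difference: 0.003 V → 3.000 mV.

3.000 mV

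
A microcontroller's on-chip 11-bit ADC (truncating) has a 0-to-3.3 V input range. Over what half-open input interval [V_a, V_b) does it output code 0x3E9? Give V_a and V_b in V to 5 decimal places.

LSB = 3.3/2^11 = 1.611 mV.
Code 0x3E9 = 1001 decimal.
V_a = V_low + 1001·LSB = 1.61294 V; V_b = V_low + 1002·LSB = 1.61455 V.

[1.61294 V, 1.61455 V)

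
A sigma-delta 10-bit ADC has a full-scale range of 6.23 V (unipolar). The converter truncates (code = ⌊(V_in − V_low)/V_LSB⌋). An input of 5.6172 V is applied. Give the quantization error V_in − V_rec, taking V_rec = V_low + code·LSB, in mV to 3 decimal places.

Step size: 6.23 V ÷ 2^10 = 6.084 mV.
Scaled input = 923.2765 LSBs, so code = 923.
V_rec = 0 + 923·0.00608398 = 5.6155176 V.
V_in − V_rec = 0.00168242 V = 1.682 mV.

1.682 mV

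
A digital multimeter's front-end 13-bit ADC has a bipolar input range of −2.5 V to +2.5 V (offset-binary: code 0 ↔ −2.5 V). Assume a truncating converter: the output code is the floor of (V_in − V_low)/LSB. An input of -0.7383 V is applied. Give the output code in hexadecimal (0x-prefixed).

code 0xB46 (decimal 2886)

With 8192 levels over 5 V, one step is 0.610 mV.
(V_in − V_low)/LSB = (-0.7383 − (−2.5)) / 0.000610352 = 2886.369.
Floor → code 2886.
In hexadecimal (0x-prefixed): 0xB46.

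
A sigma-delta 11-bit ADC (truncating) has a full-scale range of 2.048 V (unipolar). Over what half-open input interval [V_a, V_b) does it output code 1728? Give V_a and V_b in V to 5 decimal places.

[1.72800 V, 1.72900 V)

LSB = 2.048/2^11 = 1.000 mV.
V_a = V_low + 1728·LSB = 1.728 V; V_b = V_low + 1729·LSB = 1.729 V.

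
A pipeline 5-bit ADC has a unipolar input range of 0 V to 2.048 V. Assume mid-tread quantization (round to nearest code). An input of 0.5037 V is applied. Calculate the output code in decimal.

Full-scale span = 2.048 V; LSB = 2.048/2^5 = 64.000 mV.
(0.5037 − 0) / 0.064 = 7.870 LSBs.
Round → code 8.

code 8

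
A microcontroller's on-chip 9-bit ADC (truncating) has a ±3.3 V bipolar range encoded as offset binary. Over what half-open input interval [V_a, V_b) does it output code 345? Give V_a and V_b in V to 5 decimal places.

[1.14727 V, 1.16016 V)

LSB = 6.6/2^9 = 12.891 mV.
V_a = V_low + 345·LSB = 1.14727 V; V_b = V_low + 346·LSB = 1.16016 V.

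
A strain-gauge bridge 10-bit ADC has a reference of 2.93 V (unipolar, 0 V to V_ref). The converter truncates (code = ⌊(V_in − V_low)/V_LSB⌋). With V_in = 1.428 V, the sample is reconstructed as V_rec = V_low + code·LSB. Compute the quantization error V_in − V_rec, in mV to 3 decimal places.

0.197 mV

One LSB is 2.93 V / 1024 = 2.861 mV.
(V_in − V_low)/LSB = (1.428 − 0)/0.00286133 = 499.0689 → code 499 (floor).
Reconstructed: 1.4278027 V.
Difference: 0.000197266 V → 0.197 mV.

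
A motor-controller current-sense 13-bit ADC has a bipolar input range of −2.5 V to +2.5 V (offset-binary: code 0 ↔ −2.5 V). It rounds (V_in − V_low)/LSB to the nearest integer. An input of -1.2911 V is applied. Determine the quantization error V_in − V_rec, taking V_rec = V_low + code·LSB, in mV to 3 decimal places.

One LSB is 5 V / 8192 = 0.610 mV.
Scaled input = 1980.6618 LSBs, so code = 1981.
Code 1981 maps back to (−2.5) + 1981×0.000610352 V = -1.2908936 V.
Difference: -0.000206445 V → -0.206 mV.

-0.206 mV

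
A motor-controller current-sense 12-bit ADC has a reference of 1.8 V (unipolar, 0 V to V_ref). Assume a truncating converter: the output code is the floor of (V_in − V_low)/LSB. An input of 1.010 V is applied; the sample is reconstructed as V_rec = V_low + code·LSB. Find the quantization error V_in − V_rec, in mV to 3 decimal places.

0.137 mV

One LSB is 1.8 V / 4096 = 439.45 µV.
Scaled input = 2298.3111 LSBs, so code = 2298.
Reconstructed: 1.0098633 V.
V_in − V_rec = 0.000136719 V = 0.137 mV.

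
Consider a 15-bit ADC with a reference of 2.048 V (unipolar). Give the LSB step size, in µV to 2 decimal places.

62.50 µV

Full-scale span = 2.048 V.
LSB = 2.048 / 2^15 = 2.048 / 32768 = 6.25e-05 V = 62.50 µV.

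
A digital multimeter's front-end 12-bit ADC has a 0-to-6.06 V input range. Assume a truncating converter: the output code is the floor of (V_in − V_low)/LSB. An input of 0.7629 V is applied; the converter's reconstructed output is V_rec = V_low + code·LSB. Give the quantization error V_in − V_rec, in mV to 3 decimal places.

0.962 mV

LSB = 6.06/2^12 = 1.479 mV.
Scaled input = 515.6499 LSBs, so code = 515.
Reconstructed: 0.76193848 V.
Difference: 0.000961523 V → 0.962 mV.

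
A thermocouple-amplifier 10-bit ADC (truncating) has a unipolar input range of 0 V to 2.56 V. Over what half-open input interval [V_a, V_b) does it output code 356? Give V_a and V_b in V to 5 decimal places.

LSB = 2.56/2^10 = 2.500 mV.
V_a = V_low + 356·LSB = 0.89 V; V_b = V_low + 357·LSB = 0.8925 V.

[0.89000 V, 0.89250 V)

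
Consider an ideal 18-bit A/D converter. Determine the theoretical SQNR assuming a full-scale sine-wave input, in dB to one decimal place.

SNR ≈ 6.02·N + 1.76 dB = 6.02·18 + 1.76 = 110.12 dB.

110.1 dB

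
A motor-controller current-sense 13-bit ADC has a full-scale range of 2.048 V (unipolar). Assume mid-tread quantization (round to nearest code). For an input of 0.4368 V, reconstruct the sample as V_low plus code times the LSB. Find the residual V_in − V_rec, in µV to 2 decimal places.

One LSB is 2.048 V / 8192 = 250.00 µV.
(V_in − V_low)/LSB = (0.4368 − 0)/0.00025 = 1747.2000 → code 1747 (round).
Code 1747 maps back to 0 + 1747×0.00025 V = 0.43675 V.
Difference: 5e-05 V → 50.00 µV.

50.00 µV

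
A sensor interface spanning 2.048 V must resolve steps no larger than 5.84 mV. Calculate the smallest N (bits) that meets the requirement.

9 bits

Number of steps required ≥ 2.048 V / 5.84 mV = 350.68.
Need 2^N ≥ 350.68; 2^8 = 256, 2^9 = 512.
Minimum N = 9.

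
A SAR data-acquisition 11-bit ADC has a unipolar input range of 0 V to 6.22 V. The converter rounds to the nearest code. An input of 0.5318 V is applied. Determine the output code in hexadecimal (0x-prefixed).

LSB = 6.22 V / 2048 = 3.037 mV.
(V_in − V_low)/LSB = (0.5318 − 0) / 0.00303711 = 175.101.
So the output code is 175.
In hexadecimal (0x-prefixed): 0xAF.

code 0xAF (decimal 175)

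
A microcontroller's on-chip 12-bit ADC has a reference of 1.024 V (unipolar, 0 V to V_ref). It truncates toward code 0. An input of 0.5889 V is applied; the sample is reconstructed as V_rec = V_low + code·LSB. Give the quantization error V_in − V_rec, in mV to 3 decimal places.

0.150 mV

One LSB is 1.024 V / 4096 = 250.00 µV.
Scaled input = 2355.6000 LSBs, so code = 2355.
Code 2355 maps back to 0 + 2355×0.00025 V = 0.58875 V.
Error = 0.5889 − 0.58875 = 0.00015 V = 0.150 mV.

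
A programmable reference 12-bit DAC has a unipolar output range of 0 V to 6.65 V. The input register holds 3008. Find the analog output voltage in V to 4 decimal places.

LSB = 6.65 V / 2^12 = 1.624 mV.
V_out = 0 + 3008 × 0.00162354 V = 4.88359 V.

4.8836 V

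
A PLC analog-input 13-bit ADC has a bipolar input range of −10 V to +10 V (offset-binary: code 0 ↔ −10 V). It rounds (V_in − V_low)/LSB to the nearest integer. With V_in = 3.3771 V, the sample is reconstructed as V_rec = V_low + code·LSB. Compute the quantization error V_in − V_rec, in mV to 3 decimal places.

0.635 mV

LSB = 20/2^13 = 2.441 mV.
Scaled input = 5479.2602 LSBs, so code = 5479.
V_rec = (−10) + 5479·0.00244141 = 3.3764648 V.
V_in − V_rec = 0.000635156 V = 0.635 mV.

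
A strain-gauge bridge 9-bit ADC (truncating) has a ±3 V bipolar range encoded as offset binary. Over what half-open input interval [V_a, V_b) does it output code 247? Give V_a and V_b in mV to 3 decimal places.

[-105.469 mV, -93.750 mV)

LSB = 6/2^9 = 11.719 mV.
V_a = V_low + 247·LSB = -0.105469 V; V_b = V_low + 248·LSB = -0.09375 V.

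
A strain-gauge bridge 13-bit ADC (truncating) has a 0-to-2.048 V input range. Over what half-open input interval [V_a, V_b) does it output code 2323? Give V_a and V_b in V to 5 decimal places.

LSB = 2.048/2^13 = 250.00 µV.
V_a = V_low + 2323·LSB = 0.58075 V; V_b = V_low + 2324·LSB = 0.581 V.

[0.58075 V, 0.58100 V)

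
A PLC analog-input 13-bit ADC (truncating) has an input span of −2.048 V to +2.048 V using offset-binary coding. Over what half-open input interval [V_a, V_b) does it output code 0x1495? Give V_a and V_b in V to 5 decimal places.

[0.58650 V, 0.58700 V)

LSB = 4.096/2^13 = 0.500 mV.
Code 0x1495 = 5269 decimal.
V_a = V_low + 5269·LSB = 0.5865 V; V_b = V_low + 5270·LSB = 0.587 V.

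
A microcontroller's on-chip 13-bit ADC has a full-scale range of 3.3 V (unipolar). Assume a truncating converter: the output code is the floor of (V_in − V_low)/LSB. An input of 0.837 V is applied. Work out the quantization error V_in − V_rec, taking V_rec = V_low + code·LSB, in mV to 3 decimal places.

LSB = 3.3/2^13 = 402.83 µV.
(V_in − V_low)/LSB = (0.837 − 0)/0.000402832 = 2077.7891 → code 2077 (floor).
Code 2077 maps back to 0 + 2077×0.000402832 V = 0.83668213 V.
V_in − V_rec = 0.000317871 V = 0.318 mV.

0.318 mV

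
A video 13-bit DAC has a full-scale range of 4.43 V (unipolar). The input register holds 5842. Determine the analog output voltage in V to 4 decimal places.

LSB = 4.43 V / 2^13 = 0.541 mV.
V_out = 0 + 5842 × 0.000540771 V = 3.15919 V.

3.1592 V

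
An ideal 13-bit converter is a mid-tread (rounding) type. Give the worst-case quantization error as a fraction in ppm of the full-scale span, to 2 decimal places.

61.04 ppm

Rounding → worst-case error = ½ LSB = V_FS/2^14, so 1e+06/16384 = 61.0352 ppm of full scale.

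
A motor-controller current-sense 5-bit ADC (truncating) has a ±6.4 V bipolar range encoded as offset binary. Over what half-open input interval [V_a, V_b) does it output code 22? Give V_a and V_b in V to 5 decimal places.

[2.40000 V, 2.80000 V)

LSB = 12.8/2^5 = 400.000 mV.
V_a = V_low + 22·LSB = 2.4 V; V_b = V_low + 23·LSB = 2.8 V.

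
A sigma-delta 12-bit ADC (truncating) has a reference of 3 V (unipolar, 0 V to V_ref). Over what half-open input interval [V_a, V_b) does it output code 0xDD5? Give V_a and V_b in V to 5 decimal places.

LSB = 3/2^12 = 0.732 mV.
Code 0xDD5 = 3541 decimal.
V_a = V_low + 3541·LSB = 2.59351 V; V_b = V_low + 3542·LSB = 2.59424 V.

[2.59351 V, 2.59424 V)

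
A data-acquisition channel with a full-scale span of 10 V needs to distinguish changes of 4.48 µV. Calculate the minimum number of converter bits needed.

22 bits

Number of steps required ≥ 10 V / 4.48 µV = 2232142.86.
Need 2^N ≥ 2232142.86; 2^21 = 2097152, 2^22 = 4194304.
Minimum N = 22.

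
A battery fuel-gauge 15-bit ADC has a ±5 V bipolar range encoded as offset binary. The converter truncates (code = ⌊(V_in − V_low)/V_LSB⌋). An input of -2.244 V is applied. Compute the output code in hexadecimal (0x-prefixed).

code 0x2346 (decimal 9030)

Full-scale span = 10 V; LSB = 10/2^15 = 305.18 µV.
Input sits at 9030.861 steps above V_low.
⌊·⌋(9030.861) = 9030.
In hexadecimal (0x-prefixed): 0x2346.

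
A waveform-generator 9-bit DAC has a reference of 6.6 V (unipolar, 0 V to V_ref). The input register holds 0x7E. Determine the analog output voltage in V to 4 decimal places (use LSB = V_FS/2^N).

LSB = 6.6 V / 2^9 = 12.891 mV.
Code 0x7E = 126 decimal.
V_out = 0 + 126 × 0.0128906 V = 1.62422 V.

1.6242 V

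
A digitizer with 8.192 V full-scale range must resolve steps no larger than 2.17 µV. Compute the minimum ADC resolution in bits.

Number of steps required ≥ 8.192 V / 2.17 µV = 3775115.21.
Need 2^N ≥ 3775115.21; 2^21 = 2097152, 2^22 = 4194304.
Minimum N = 22.

22 bits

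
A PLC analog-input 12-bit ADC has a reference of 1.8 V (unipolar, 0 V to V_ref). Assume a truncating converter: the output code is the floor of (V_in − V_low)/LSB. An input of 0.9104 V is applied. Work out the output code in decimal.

With 4096 levels over 1.8 V, one step is 439.45 µV.
(0.9104 − 0) / 0.000439453 = 2071.666 LSBs.
So the output code is 2071.

code 2071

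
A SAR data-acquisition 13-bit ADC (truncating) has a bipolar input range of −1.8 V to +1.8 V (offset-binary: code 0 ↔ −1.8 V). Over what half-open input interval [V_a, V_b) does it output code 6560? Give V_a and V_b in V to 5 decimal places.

[1.08281 V, 1.08325 V)

LSB = 3.6/2^13 = 439.45 µV.
V_a = V_low + 6560·LSB = 1.08281 V; V_b = V_low + 6561·LSB = 1.08325 V.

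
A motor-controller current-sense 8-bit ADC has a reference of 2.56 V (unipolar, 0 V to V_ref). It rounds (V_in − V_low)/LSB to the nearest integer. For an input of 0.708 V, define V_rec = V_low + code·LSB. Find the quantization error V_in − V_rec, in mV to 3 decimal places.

LSB = 2.56/2^8 = 10.000 mV.
(V_in − V_low)/LSB = (0.708 − 0)/0.01 = 70.8000 → code 71 (round).
Code 71 maps back to 0 + 71×0.01 V = 0.71 V.
Error = 0.708 − 0.71 = -0.002 V = -2.000 mV.

-2.000 mV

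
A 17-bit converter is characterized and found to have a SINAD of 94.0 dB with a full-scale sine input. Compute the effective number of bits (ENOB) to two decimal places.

15.32 bits

ENOB = (SINAD − 1.76) / 6.02 = (94.0 − 1.76)/6.02 = 15.322.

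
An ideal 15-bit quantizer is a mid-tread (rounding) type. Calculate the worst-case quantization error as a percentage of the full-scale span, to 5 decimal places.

Rounding → worst-case error = ½ LSB = V_FS/2^16, so 100/65536 = 0.00152588 % of full scale.

0.00153 %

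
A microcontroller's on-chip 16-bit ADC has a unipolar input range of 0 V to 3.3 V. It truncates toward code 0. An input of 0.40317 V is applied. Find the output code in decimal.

LSB = 3.3 V / 65536 = 50.35 µV.
Input sits at 8006.712 steps above V_low.
So the output code is 8006.

code 8006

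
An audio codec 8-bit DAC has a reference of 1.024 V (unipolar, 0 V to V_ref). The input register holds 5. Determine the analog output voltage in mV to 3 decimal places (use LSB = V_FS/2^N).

20.000 mV

LSB = 1.024 V / 2^8 = 4.000 mV.
V_out = 0 + 5 × 0.004 V = 0.02 V.
= 20.000 mV.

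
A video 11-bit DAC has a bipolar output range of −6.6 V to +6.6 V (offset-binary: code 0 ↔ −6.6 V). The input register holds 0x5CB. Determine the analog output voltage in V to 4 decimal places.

LSB = 13.2 V / 2^11 = 6.445 mV.
Code 0x5CB = 1483 decimal.
V_out = (−6.6) + 1483 × 0.00644531 V = 2.9584 V.

2.9584 V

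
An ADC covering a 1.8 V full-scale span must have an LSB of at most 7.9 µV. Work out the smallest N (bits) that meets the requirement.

18 bits

Number of steps required ≥ 1.8 V / 7.9 µV = 227848.10.
Need 2^N ≥ 227848.10; 2^17 = 131072, 2^18 = 262144.
Minimum N = 18.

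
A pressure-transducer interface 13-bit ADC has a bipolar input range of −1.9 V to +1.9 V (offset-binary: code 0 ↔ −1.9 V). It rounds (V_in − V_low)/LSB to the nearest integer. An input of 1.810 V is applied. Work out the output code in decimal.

code 7998

With 8192 levels over 3.8 V, one step is 463.87 µV.
(1.810 − (−1.9)) / 0.000463867 = 7997.979 LSBs.
Round → code 7998.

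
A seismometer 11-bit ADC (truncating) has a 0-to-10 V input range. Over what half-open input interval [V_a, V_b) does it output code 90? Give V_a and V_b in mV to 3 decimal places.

[439.453 mV, 444.336 mV)

LSB = 10/2^11 = 4.883 mV.
V_a = V_low + 90·LSB = 0.439453 V; V_b = V_low + 91·LSB = 0.444336 V.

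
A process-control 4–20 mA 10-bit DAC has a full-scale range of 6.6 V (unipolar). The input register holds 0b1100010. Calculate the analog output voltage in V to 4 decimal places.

0.6316 V

LSB = 6.6 V / 2^10 = 6.445 mV.
Code 0b1100010 = 98 decimal.
V_out = 0 + 98 × 0.00644531 V = 0.631641 V.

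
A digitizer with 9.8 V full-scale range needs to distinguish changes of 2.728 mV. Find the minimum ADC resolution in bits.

12 bits

Number of steps required ≥ 9.8 V / 2.728 mV = 3592.38.
Need 2^N ≥ 3592.38; 2^11 = 2048, 2^12 = 4096.
Minimum N = 12.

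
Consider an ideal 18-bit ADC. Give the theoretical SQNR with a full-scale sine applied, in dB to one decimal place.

110.1 dB

SNR ≈ 6.02·N + 1.76 dB = 6.02·18 + 1.76 = 110.12 dB.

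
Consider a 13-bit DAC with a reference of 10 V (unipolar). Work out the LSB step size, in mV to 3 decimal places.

Full-scale span = 10 V.
LSB = 10 / 2^13 = 10 / 8192 = 0.0012207 V = 1.221 mV.

1.221 mV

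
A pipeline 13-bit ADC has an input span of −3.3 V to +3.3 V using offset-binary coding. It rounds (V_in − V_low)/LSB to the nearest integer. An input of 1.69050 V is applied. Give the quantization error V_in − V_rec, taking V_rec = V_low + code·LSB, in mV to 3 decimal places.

0.217 mV

One LSB is 6.6 V / 8192 = 0.806 mV.
(1.69050 − (−3.3))/0.000805664 = 6194.2691; round gives code 6194.
Code 6194 maps back to (−3.3) + 6194×0.000805664 V = 1.6902832 V.
V_in − V_rec = 0.000216797 V = 0.217 mV.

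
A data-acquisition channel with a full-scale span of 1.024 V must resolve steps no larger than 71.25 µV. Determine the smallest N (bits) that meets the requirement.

Number of steps required ≥ 1.024 V / 71.25 µV = 14371.93.
Need 2^N ≥ 14371.93; 2^13 = 8192, 2^14 = 16384.
Minimum N = 14.

14 bits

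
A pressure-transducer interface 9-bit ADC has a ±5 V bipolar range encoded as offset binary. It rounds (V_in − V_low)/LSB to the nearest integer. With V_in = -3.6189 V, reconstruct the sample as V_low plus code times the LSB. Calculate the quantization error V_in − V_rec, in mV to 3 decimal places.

Step size: 10 V ÷ 2^9 = 19.531 mV.
Scaled input = 70.7123 LSBs, so code = 71.
Reconstructed: -3.6132812 V.
Difference: -0.00561875 V → -5.619 mV.

-5.619 mV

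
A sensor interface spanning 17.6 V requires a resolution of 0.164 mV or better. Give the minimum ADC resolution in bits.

17 bits

Number of steps required ≥ 17.6 V / 0.164 mV = 107317.07.
Need 2^N ≥ 107317.07; 2^16 = 65536, 2^17 = 131072.
Minimum N = 17.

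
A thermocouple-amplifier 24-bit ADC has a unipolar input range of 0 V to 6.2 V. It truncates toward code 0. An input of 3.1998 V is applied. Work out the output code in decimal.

code 8658667

LSB = 6.2 V / 16777216 = 0.37 µV.
(3.1998 − 0) / 3.69549e-07 = 8658667.058 LSBs.
⌊·⌋(8658667.058) = 8658667.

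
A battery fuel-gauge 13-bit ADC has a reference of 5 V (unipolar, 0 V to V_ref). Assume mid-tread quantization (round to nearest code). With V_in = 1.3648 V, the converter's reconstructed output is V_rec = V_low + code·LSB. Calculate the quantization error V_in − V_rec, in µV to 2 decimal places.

53.91 µV

LSB = 5/2^13 = 0.610 mV.
(1.3648 − 0)/0.000610352 = 2236.0883; round gives code 2236.
V_rec = 0 + 2236·0.000610352 = 1.3647461 V.
V_in − V_rec = 5.39062e-05 V = 53.91 µV.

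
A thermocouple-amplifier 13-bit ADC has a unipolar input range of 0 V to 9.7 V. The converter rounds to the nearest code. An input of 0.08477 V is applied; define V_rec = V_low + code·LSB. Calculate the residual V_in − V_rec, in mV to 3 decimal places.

One LSB is 9.7 V / 8192 = 1.184 mV.
(V_in − V_low)/LSB = (0.08477 − 0)/0.00118408 = 71.5913 → code 72 (round).
V_rec = 0 + 72·0.00118408 = 0.085253906 V.
V_in − V_rec = -0.000483906 V = -0.484 mV.

-0.484 mV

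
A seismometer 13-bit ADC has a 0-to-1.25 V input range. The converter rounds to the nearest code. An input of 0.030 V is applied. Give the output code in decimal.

Full-scale span = 1.25 V; LSB = 1.25/2^13 = 152.59 µV.
(0.030 − 0) / 0.000152588 = 196.608 LSBs.
round(196.608) = 197.

code 197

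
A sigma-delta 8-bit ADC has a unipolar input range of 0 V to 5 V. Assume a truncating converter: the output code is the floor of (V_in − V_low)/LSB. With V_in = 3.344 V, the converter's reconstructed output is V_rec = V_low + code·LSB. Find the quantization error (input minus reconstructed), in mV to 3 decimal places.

One LSB is 5 V / 256 = 19.531 mV.
Scaled input = 171.2128 LSBs, so code = 171.
Reconstructed: 3.3398438 V.
Difference: 0.00415625 V → 4.156 mV.

4.156 mV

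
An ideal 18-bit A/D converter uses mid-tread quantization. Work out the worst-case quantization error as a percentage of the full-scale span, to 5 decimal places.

Rounding → worst-case error = ½ LSB = V_FS/2^19, so 100/524288 = 0.000190735 % of full scale.

0.00019 %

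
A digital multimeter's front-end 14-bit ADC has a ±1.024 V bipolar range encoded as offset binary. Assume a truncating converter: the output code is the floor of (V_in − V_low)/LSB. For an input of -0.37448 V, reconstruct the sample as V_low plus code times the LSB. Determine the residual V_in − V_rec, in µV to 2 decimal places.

One LSB is 2.048 V / 16384 = 125.00 µV.
(-0.37448 − (−1.024))/0.000125 = 5196.1600; ⌊·⌋ gives code 5196.
V_rec = (−1.024) + 5196·0.000125 = -0.3745 V.
Difference: 2e-05 V → 20.00 µV.

20.00 µV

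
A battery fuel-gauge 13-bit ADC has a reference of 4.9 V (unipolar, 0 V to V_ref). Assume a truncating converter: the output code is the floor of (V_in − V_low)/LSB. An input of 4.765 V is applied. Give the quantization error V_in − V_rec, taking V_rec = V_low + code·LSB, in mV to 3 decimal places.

0.181 mV

LSB = 4.9/2^13 = 0.598 mV.
(4.765 − 0)/0.000598145 = 7966.3020; ⌊·⌋ gives code 7966.
Reconstructed: 4.7648193 V.
Error = 4.765 − 4.7648193 = 0.000180664 V = 0.181 mV.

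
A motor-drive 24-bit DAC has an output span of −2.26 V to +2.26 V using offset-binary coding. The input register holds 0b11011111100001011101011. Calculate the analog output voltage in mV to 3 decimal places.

-286.713 mV

LSB = 4.52 V / 2^24 = 0.27 µV.
Code 0b11011111100001011101011 = 7324395 decimal.
V_out = (−2.26) + 7324395 × 2.69413e-07 V = -0.286713 V.
= -286.713 mV.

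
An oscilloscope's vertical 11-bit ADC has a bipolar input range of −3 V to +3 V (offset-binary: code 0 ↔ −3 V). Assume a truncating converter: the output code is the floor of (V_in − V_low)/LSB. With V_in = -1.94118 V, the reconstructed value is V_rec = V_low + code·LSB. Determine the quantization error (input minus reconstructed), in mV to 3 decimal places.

One LSB is 6 V / 2048 = 2.930 mV.
Scaled input = 361.4106 LSBs, so code = 361.
Reconstructed: -1.9423828 V.
Difference: 0.00120281 V → 1.203 mV.

1.203 mV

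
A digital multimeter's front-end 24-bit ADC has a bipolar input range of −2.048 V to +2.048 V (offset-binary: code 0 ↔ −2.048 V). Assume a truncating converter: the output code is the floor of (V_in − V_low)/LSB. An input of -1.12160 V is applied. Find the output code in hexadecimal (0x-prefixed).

code 0x39E666 (decimal 3794534)

With 16777216 levels over 4.096 V, one step is 0.24 µV.
(-1.12160 − (−2.048)) / 2.44141e-07 = 3794534.400 LSBs.
⌊·⌋(3794534.400) = 3794534.
In hexadecimal (0x-prefixed): 0x39E666.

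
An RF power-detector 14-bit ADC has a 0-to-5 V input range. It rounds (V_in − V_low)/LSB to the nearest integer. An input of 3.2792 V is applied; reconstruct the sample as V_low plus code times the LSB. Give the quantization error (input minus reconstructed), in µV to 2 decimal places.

86.23 µV

One LSB is 5 V / 16384 = 305.18 µV.
(3.2792 − 0)/0.000305176 = 10745.2826; round gives code 10745.
V_rec = 0 + 10745·0.000305176 = 3.2791138 V.
V_in − V_rec = 8.62305e-05 V = 86.23 µV.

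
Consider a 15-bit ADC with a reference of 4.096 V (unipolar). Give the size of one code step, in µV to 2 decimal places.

125.00 µV

Full-scale span = 4.096 V.
LSB = 4.096 / 2^15 = 4.096 / 32768 = 0.000125 V = 125.00 µV.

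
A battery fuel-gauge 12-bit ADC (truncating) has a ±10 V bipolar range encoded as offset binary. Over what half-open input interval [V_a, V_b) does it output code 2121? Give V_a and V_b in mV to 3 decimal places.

LSB = 20/2^12 = 4.883 mV.
V_a = V_low + 2121·LSB = 0.356445 V; V_b = V_low + 2122·LSB = 0.361328 V.

[356.445 mV, 361.328 mV)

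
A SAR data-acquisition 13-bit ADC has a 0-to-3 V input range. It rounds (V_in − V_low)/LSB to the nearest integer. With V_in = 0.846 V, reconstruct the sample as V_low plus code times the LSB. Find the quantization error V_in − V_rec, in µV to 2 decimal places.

52.73 µV

One LSB is 3 V / 8192 = 366.21 µV.
Scaled input = 2310.1440 LSBs, so code = 2310.
Reconstructed: 0.84594727 V.
Difference: 5.27344e-05 V → 52.73 µV.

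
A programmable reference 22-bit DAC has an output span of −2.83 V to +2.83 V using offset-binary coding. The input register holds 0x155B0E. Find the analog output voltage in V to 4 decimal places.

-0.9414 V

LSB = 5.66 V / 2^22 = 1.35 µV.
Code 0x155B0E = 1399566 decimal.
V_out = (−2.83) + 1399566 × 1.34945e-06 V = -0.941357 V.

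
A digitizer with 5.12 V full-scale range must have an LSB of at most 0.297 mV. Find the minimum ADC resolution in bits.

15 bits

Number of steps required ≥ 5.12 V / 0.297 mV = 17239.06.
Need 2^N ≥ 17239.06; 2^14 = 16384, 2^15 = 32768.
Minimum N = 15.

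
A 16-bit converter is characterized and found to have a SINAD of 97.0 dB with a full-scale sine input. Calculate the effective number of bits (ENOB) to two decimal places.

ENOB = (SINAD − 1.76) / 6.02 = (97.0 − 1.76)/6.02 = 15.821.

15.82 bits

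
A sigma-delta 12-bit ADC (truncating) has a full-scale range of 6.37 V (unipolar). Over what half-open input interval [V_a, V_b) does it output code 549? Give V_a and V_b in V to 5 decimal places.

[0.85379 V, 0.85535 V)

LSB = 6.37/2^12 = 1.555 mV.
V_a = V_low + 549·LSB = 0.853792 V; V_b = V_low + 550·LSB = 0.855347 V.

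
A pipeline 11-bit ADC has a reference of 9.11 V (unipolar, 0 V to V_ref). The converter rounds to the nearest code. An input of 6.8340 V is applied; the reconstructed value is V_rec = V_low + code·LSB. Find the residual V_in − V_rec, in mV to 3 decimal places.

Step size: 9.11 V ÷ 2^11 = 4.448 mV.
(6.8340 − 0)/0.00444824 = 1536.3372; round gives code 1536.
Reconstructed: 6.8325 V.
Difference: 0.0015 V → 1.500 mV.

1.500 mV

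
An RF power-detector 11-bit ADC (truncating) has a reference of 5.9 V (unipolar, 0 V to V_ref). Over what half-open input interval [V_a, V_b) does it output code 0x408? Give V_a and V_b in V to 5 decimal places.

[2.97305 V, 2.97593 V)

LSB = 5.9/2^11 = 2.881 mV.
Code 0x408 = 1032 decimal.
V_a = V_low + 1032·LSB = 2.97305 V; V_b = V_low + 1033·LSB = 2.97593 V.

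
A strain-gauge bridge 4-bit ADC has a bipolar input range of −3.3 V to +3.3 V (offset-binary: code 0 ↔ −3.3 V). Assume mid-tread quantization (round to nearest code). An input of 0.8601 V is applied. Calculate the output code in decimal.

Full-scale span = 6.6 V; LSB = 6.6/2^4 = 412.500 mV.
(0.8601 − (−3.3)) / 0.4125 = 10.085 LSBs.
round(10.085) = 10.

code 10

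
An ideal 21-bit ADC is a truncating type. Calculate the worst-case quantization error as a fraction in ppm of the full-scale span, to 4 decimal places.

0.4768 ppm

Truncating → worst-case error = 1 LSB = V_FS/2^21, so 1e+06/2097152 = 0.476837 ppm of full scale.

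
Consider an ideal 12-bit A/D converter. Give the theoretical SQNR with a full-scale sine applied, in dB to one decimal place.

SNR ≈ 6.02·N + 1.76 dB = 6.02·12 + 1.76 = 74.00 dB.

74.0 dB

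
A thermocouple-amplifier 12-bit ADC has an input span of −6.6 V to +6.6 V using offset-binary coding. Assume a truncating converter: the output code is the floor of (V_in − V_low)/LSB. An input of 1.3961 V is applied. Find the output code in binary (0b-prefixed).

With 4096 levels over 13.2 V, one step is 3.223 mV.
(1.3961 − (−6.6)) / 0.00322266 = 2481.214 LSBs.
So the output code is 2481.
In binary (0b-prefixed): 0b100110110001.

code 0b100110110001 (decimal 2481)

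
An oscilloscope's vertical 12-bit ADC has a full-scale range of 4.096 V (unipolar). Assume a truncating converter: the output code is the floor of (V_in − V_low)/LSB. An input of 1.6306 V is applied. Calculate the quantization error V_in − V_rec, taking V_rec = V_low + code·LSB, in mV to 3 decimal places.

Step size: 4.096 V ÷ 2^12 = 1.000 mV.
(1.6306 − 0)/0.001 = 1630.6000; ⌊·⌋ gives code 1630.
Reconstructed: 1.63 V.
Error = 1.6306 − 1.63 = 0.0006 V = 0.600 mV.

0.600 mV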